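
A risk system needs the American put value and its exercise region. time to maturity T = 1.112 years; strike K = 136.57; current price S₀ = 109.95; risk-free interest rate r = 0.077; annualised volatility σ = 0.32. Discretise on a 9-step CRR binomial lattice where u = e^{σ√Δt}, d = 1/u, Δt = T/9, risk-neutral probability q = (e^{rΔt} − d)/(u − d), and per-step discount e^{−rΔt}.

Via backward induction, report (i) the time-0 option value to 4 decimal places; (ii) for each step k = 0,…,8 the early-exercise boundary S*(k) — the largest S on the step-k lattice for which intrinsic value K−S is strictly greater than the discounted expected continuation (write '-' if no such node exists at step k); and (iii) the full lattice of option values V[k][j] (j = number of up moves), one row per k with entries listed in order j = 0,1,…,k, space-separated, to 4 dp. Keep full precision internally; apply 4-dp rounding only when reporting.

Δt=0.12356, u=1.11905, d=0.89361, q=0.51431, disc=e^(-rΔt)=0.99053
k=9 terminal: V=max(K-S,0) → 96.6175 86.5384 73.9166 58.1106 38.3172 13.5303 0.0000 0.0000 0.0000 0.0000
k=8: j=0 S=44.7089 intr=91.8611 cont=90.5679 V=91.8611[EX]; j=1 S=55.9880 intr=80.5820 cont=79.2889 V=80.5820[EX]; j=2 S=70.1124 intr=66.4576 cont=65.1645 V=66.4576[EX]; j=3 S=87.8001 intr=48.7699 cont=47.4768 V=48.7699[EX]; j=4 S=109.9500 intr=26.6200 cont=25.3269 V=26.6200[EX]; j=5 S=137.6878 intr=0.0000 cont=6.5093 V=6.5093[hold]; j=6 S=172.4232 intr=0.0000 cont=0.0000 V=0.0000[hold]; j=7 S=215.9215 intr=0.0000 cont=0.0000 V=0.0000[hold]; j=8 S=270.3934 intr=0.0000 cont=0.0000 V=0.0000[hold]  S*(8)=109.9500
k=7: j=0 S=50.0316 intr=86.5384 cont=85.2452 V=86.5384[EX]; j=1 S=62.6534 intr=73.9166 cont=72.6234 V=73.9166[EX]; j=2 S=78.4594 intr=58.1106 cont=56.8175 V=58.1106[EX]; j=3 S=98.2528 intr=38.3172 cont=37.0240 V=38.3172[EX]; j=4 S=123.0397 intr=13.5303 cont=16.1227 V=16.1227[hold]; j=5 S=154.0797 intr=0.0000 cont=3.1315 V=3.1315[hold]; j=6 S=192.9504 intr=0.0000 cont=0.0000 V=0.0000[hold]; j=7 S=241.6273 intr=0.0000 cont=0.0000 V=0.0000[hold]  S*(7)=98.2528
k=6: j=0 S=55.9880 intr=80.5820 cont=79.2889 V=80.5820[EX]; j=1 S=70.1124 intr=66.4576 cont=65.1645 V=66.4576[EX]; j=2 S=87.8001 intr=48.7699 cont=47.4768 V=48.7699[EX]; j=3 S=109.9500 intr=26.6200 cont=26.6475 V=26.6475[hold]; j=4 S=137.6878 intr=0.0000 cont=9.3518 V=9.3518[hold]; j=5 S=172.4232 intr=0.0000 cont=1.5066 V=1.5066[hold]; j=6 S=215.9215 intr=0.0000 cont=0.0000 V=0.0000[hold]  S*(6)=87.8001
k=5: j=0 S=62.6534 intr=73.9166 cont=72.6234 V=73.9166[EX]; j=1 S=78.4594 intr=58.1106 cont=56.8175 V=58.1106[EX]; j=2 S=98.2528 intr=38.3172 cont=37.0381 V=38.3172[EX]; j=3 S=123.0397 intr=13.5303 cont=17.5840 V=17.5840[hold]; j=4 S=154.0797 intr=0.0000 cont=5.2665 V=5.2665[hold]; j=5 S=192.9504 intr=0.0000 cont=0.7248 V=0.7248[hold]  S*(5)=98.2528
k=4: j=0 S=70.1124 intr=66.4576 cont=65.1645 V=66.4576[EX]; j=1 S=87.8001 intr=48.7699 cont=47.4768 V=48.7699[EX]; j=2 S=109.9500 intr=26.6200 cont=27.3920 V=27.3920[hold]; j=3 S=137.6878 intr=0.0000 cont=11.1425 V=11.1425[hold]; j=4 S=172.4232 intr=0.0000 cont=2.9029 V=2.9029[hold]  S*(4)=87.8001
k=3: j=0 S=78.4594 intr=58.1106 cont=56.8175 V=58.1106[EX]; j=1 S=98.2528 intr=38.3172 cont=37.4173 V=38.3172[EX]; j=2 S=123.0397 intr=13.5303 cont=18.8545 V=18.8545[hold]; j=3 S=154.0797 intr=0.0000 cont=6.8394 V=6.8394[hold]  S*(3)=98.2528
k=2: j=0 S=87.8001 intr=48.7699 cont=47.4768 V=48.7699[EX]; j=1 S=109.9500 intr=26.6200 cont=28.0392 V=28.0392[hold]; j=2 S=137.6878 intr=0.0000 cont=12.5550 V=12.5550[hold]  S*(2)=87.8001
k=1: j=0 S=98.2528 intr=38.3172 cont=37.7470 V=38.3172[EX]; j=1 S=123.0397 intr=13.5303 cont=19.8854 V=19.8854[hold]  S*(1)=98.2528
k=0: j=0 S=109.9500 intr=26.6200 cont=28.5644 V=28.5644[hold]  S*(0)=-

price = 28.5644
boundary = - 98.2528 87.8001 98.2528 87.8001 98.2528 87.8001 98.2528 109.9500
tree:
28.5644
38.3172 19.8854
48.7699 28.0392 12.5550
58.1106 38.3172 18.8545 6.8394
66.4576 48.7699 27.3920 11.1425 2.9029
73.9166 58.1106 38.3172 17.5840 5.2665 0.7248
80.5820 66.4576 48.7699 26.6475 9.3518 1.5066 0.0000
86.5384 73.9166 58.1106 38.3172 16.1227 3.1315 0.0000 0.0000
91.8611 80.5820 66.4576 48.7699 26.6200 6.5093 0.0000 0.0000 0.0000
96.6175 86.5384 73.9166 58.1106 38.3172 13.5303 0.0000 0.0000 0.0000 0.0000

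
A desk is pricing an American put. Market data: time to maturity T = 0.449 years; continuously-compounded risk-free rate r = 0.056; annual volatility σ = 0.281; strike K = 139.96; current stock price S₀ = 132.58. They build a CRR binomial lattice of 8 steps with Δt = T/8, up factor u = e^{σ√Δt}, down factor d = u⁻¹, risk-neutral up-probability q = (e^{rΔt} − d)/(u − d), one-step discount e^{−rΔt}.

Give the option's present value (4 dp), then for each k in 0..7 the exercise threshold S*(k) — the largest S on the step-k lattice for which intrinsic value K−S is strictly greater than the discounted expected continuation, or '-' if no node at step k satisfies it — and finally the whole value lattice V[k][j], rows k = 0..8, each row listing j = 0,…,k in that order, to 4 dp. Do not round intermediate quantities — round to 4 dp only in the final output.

Δt=0.05613  u=1.06884  d=0.93560  q=0.50699  discount=0.99686
step 8 (expiry): payoffs max(K−S,0) = 62.1228 51.0379 38.3743 23.9073 7.3800 0.0000 0.0000 0.0000 0.0000
step 7: (k=7,j=0): S=83.1952, (K−S)⁺=56.7648, hold=56.3256 ⇒ V=56.7648 exercise | (k=7,j=1): S=95.0432, (K−S)⁺=44.9168, hold=44.4776 ⇒ V=44.9168 exercise | (k=7,j=2): S=108.5785, (K−S)⁺=31.3815, hold=30.9423 ⇒ V=31.3815 exercise | (k=7,j=3): S=124.0414, (K−S)⁺=15.9186, hold=15.4794 ⇒ V=15.9186 exercise | (k=7,j=4): S=141.7064, (K−S)⁺=0.0000, hold=3.6270 ⇒ V=3.6270 continue | (k=7,j=5): S=161.8871, (K−S)⁺=0.0000, hold=0.0000 ⇒ V=0.0000 continue | (k=7,j=6): S=184.9417, (K−S)⁺=0.0000, hold=0.0000 ⇒ V=0.0000 continue | (k=7,j=7): S=211.2796, (K−S)⁺=0.0000, hold=0.0000 ⇒ V=0.0000 continue  boundary S*=124.0414
step 6: (k=6,j=0): S=88.9221, (K−S)⁺=51.0379, hold=50.5987 ⇒ V=51.0379 exercise | (k=6,j=1): S=101.5857, (K−S)⁺=38.3743, hold=37.9351 ⇒ V=38.3743 exercise | (k=6,j=2): S=116.0527, (K−S)⁺=23.9073, hold=23.4681 ⇒ V=23.9073 exercise | (k=6,j=3): S=132.5800, (K−S)⁺=7.3800, hold=9.6565 ⇒ V=9.6565 continue | (k=6,j=4): S=151.4610, (K−S)⁺=0.0000, hold=1.7825 ⇒ V=1.7825 continue | (k=6,j=5): S=173.0308, (K−S)⁺=0.0000, hold=0.0000 ⇒ V=0.0000 continue | (k=6,j=6): S=197.6725, (K−S)⁺=0.0000, hold=0.0000 ⇒ V=0.0000 continue  boundary S*=116.0527
step 5: (k=5,j=0): S=95.0432, (K−S)⁺=44.9168, hold=44.4776 ⇒ V=44.9168 exercise | (k=5,j=1): S=108.5785, (K−S)⁺=31.3815, hold=30.9423 ⇒ V=31.3815 exercise | (k=5,j=2): S=124.0414, (K−S)⁺=15.9186, hold=16.6299 ⇒ V=16.6299 continue | (k=5,j=3): S=141.7064, (K−S)⁺=0.0000, hold=5.6467 ⇒ V=5.6467 continue | (k=5,j=4): S=161.8871, (K−S)⁺=0.0000, hold=0.8761 ⇒ V=0.8761 continue | (k=5,j=5): S=184.9417, (K−S)⁺=0.0000, hold=0.0000 ⇒ V=0.0000 continue  boundary S*=108.5785
step 4: (k=4,j=0): S=101.5857, (K−S)⁺=38.3743, hold=37.9351 ⇒ V=38.3743 exercise | (k=4,j=1): S=116.0527, (K−S)⁺=23.9073, hold=23.8276 ⇒ V=23.9073 exercise | (k=4,j=2): S=132.5800, (K−S)⁺=7.3800, hold=11.0268 ⇒ V=11.0268 continue | (k=4,j=3): S=151.4610, (K−S)⁺=0.0000, hold=3.2179 ⇒ V=3.2179 continue | (k=4,j=4): S=173.0308, (K−S)⁺=0.0000, hold=0.4305 ⇒ V=0.4305 continue  boundary S*=116.0527
step 3: (k=3,j=0): S=108.5785, (K−S)⁺=31.3815, hold=30.9423 ⇒ V=31.3815 exercise | (k=3,j=1): S=124.0414, (K−S)⁺=15.9186, hold=17.3225 ⇒ V=17.3225 continue | (k=3,j=2): S=141.7064, (K−S)⁺=0.0000, hold=7.0456 ⇒ V=7.0456 continue | (k=3,j=3): S=161.8871, (K−S)⁺=0.0000, hold=1.7991 ⇒ V=1.7991 continue  boundary S*=108.5785
step 2: (k=2,j=0): S=116.0527, (K−S)⁺=23.9073, hold=24.1776 ⇒ V=24.1776 continue | (k=2,j=1): S=132.5800, (K−S)⁺=7.3800, hold=12.0742 ⇒ V=12.0742 continue | (k=2,j=2): S=151.4610, (K−S)⁺=0.0000, hold=4.3719 ⇒ V=4.3719 continue  boundary S*=-
step 1: (k=1,j=0): S=124.0414, (K−S)⁺=15.9186, hold=17.9847 ⇒ V=17.9847 continue | (k=1,j=1): S=141.7064, (K−S)⁺=0.0000, hold=8.1436 ⇒ V=8.1436 continue  boundary S*=-
step 0: (k=0,j=0): S=132.5800, (K−S)⁺=7.3800, hold=12.9546 ⇒ V=12.9546 continue  boundary S*=-

price = 12.9546
boundary = - - - 108.5785 116.0527 108.5785 116.0527 124.0414
tree:
12.9546
17.9847 8.1436
24.1776 12.0742 4.3719
31.3815 17.3225 7.0456 1.7991
38.3743 23.9073 11.0268 3.2179 0.4305
44.9168 31.3815 16.6299 5.6467 0.8761 0.0000
51.0379 38.3743 23.9073 9.6565 1.7825 0.0000 0.0000
56.7648 44.9168 31.3815 15.9186 3.6270 0.0000 0.0000 0.0000
62.1228 51.0379 38.3743 23.9073 7.3800 0.0000 0.0000 0.0000 0.0000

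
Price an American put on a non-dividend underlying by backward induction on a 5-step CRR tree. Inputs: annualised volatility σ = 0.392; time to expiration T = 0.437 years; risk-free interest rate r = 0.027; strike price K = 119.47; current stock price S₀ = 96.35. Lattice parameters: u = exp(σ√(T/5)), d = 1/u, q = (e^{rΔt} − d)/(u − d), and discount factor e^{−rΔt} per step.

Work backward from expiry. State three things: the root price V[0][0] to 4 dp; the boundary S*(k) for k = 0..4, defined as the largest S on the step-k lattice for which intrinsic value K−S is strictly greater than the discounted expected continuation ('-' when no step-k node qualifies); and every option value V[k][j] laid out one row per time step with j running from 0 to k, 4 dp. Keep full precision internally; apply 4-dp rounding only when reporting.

price = 25.8095
boundary = - - 76.4173 85.8068 96.3500
tree:
25.8095
34.0502 17.0526
43.0527 24.5127 9.0943
51.4147 33.6632 14.7688 3.0218
58.8617 43.0527 23.1200 5.8386 0.0000
65.4938 51.4147 33.6632 11.2814 0.0000 0.0000

Δt=0.08740  u=1.12287  d=0.89057  q=0.48123  discount=0.99764
step 5 (expiry): payoffs max(K−S,0) = 65.4938 51.4147 33.6632 11.2814 0.0000 0.0000
step 4: (k=4,j=0): S=60.6083, (K−S)⁺=58.8617, hold=58.5801 ⇒ V=58.8617 exercise | (k=4,j=1): S=76.4173, (K−S)⁺=43.0527, hold=42.7711 ⇒ V=43.0527 exercise | (k=4,j=2): S=96.3500, (K−S)⁺=23.1200, hold=22.8384 ⇒ V=23.1200 exercise | (k=4,j=3): S=121.4819, (K−S)⁺=0.0000, hold=5.8386 ⇒ V=5.8386 continue | (k=4,j=4): S=153.1692, (K−S)⁺=0.0000, hold=0.0000 ⇒ V=0.0000 continue  boundary S*=96.3500
step 3: (k=3,j=0): S=68.0553, (K−S)⁺=51.4147, hold=51.1331 ⇒ V=51.4147 exercise | (k=3,j=1): S=85.8068, (K−S)⁺=33.6632, hold=33.3816 ⇒ V=33.6632 exercise | (k=3,j=2): S=108.1886, (K−S)⁺=11.2814, hold=14.7688 ⇒ V=14.7688 continue | (k=3,j=3): S=136.4085, (K−S)⁺=0.0000, hold=3.0218 ⇒ V=3.0218 continue  boundary S*=85.8068
step 2: (k=2,j=0): S=76.4173, (K−S)⁺=43.0527, hold=42.7711 ⇒ V=43.0527 exercise | (k=2,j=1): S=96.3500, (K−S)⁺=23.1200, hold=24.5127 ⇒ V=24.5127 continue | (k=2,j=2): S=121.4819, (K−S)⁺=0.0000, hold=9.0943 ⇒ V=9.0943 continue  boundary S*=76.4173
step 1: (k=1,j=0): S=85.8068, (K−S)⁺=33.6632, hold=34.0502 ⇒ V=34.0502 continue | (k=1,j=1): S=108.1886, (K−S)⁺=11.2814, hold=17.0526 ⇒ V=17.0526 continue  boundary S*=-
step 0: (k=0,j=0): S=96.3500, (K−S)⁺=23.1200, hold=25.8095 ⇒ V=25.8095 continue  boundary S*=-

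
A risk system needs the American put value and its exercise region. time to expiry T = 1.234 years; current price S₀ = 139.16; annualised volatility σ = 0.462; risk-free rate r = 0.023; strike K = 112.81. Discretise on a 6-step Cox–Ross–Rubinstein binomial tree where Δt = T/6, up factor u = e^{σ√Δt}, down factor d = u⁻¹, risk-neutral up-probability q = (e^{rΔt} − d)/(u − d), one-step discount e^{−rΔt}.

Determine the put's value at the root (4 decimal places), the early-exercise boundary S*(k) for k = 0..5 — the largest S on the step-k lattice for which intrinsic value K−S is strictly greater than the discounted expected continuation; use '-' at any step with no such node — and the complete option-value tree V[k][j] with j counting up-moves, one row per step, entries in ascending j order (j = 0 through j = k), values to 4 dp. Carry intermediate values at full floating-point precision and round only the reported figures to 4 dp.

Δt=0.20567, u=1.23309, d=0.81097, q=0.45904, disc=e^(-rΔt)=0.99528
k=6 terminal: V=max(K-S,0) → 73.2227 52.6175 21.2874 0.0000 0.0000 0.0000 0.0000
k=5: j=0 S=48.8145 intr=63.9955 cont=63.4631 V=63.9955[EX]; j=1 S=74.2224 intr=38.5876 cont=38.0552 V=38.5876[EX]; j=2 S=112.8551 intr=0.0000 cont=11.4612 V=11.4612[hold]; j=3 S=171.5961 intr=0.0000 cont=0.0000 V=0.0000[hold]; j=4 S=260.9117 intr=0.0000 cont=0.0000 V=0.0000[hold]; j=5 S=396.7160 intr=0.0000 cont=0.0000 V=0.0000[hold]  S*(5)=74.2224
k=4: j=0 S=60.1925 intr=52.6175 cont=52.0852 V=52.6175[EX]; j=1 S=91.5226 intr=21.2874 cont=26.0120 V=26.0120[hold]; j=2 S=139.1600 intr=0.0000 cont=6.1708 V=6.1708[hold]; j=3 S=211.5926 intr=0.0000 cont=0.0000 V=0.0000[hold]; j=4 S=321.7264 intr=0.0000 cont=0.0000 V=0.0000[hold]  S*(4)=60.1925
k=3: j=0 S=74.2224 intr=38.5876 cont=40.2138 V=40.2138[hold]; j=1 S=112.8551 intr=0.0000 cont=16.8242 V=16.8242[hold]; j=2 S=171.5961 intr=0.0000 cont=3.3224 V=3.3224[hold]; j=3 S=260.9117 intr=0.0000 cont=0.0000 V=0.0000[hold]  S*(3)=-
k=2: j=0 S=91.5226 intr=21.2874 cont=29.3378 V=29.3378[hold]; j=1 S=139.1600 intr=0.0000 cont=10.5761 V=10.5761[hold]; j=2 S=211.5926 intr=0.0000 cont=1.7888 V=1.7888[hold]  S*(2)=-
k=1: j=0 S=112.8551 intr=0.0000 cont=20.6276 V=20.6276[hold]; j=1 S=171.5961 intr=0.0000 cont=6.5115 V=6.5115[hold]  S*(1)=-
k=0: j=0 S=139.1600 intr=0.0000 cont=14.0809 V=14.0809[hold]  S*(0)=-

price = 14.0809
boundary = - - - - 60.1925 74.2224
tree:
14.0809
20.6276 6.5115
29.3378 10.5761 1.7888
40.2138 16.8242 3.3224 0.0000
52.6175 26.0120 6.1708 0.0000 0.0000
63.9955 38.5876 11.4612 0.0000 0.0000 0.0000
73.2227 52.6175 21.2874 0.0000 0.0000 0.0000 0.0000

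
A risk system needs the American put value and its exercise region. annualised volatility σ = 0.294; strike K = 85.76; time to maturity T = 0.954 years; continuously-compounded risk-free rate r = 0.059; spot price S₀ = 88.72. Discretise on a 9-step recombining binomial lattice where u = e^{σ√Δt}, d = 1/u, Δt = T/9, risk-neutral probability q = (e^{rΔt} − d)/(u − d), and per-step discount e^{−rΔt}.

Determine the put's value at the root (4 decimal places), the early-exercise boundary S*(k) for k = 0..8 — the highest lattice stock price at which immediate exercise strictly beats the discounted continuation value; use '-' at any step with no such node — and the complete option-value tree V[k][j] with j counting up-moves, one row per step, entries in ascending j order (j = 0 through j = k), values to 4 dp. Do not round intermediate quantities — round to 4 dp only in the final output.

Δt=0.10600  u=1.10045  d=0.90872  q=0.50881  discount=0.99377
step 9 (expiry): payoffs max(K−S,0) = 48.2724 40.3629 30.7845 19.1851 5.1385 0.0000 0.0000 0.0000 0.0000 0.0000
step 8: (k=8,j=0): S=41.2532, (K−S)⁺=44.5068, hold=43.9721 ⇒ V=44.5068 exercise | (k=8,j=1): S=49.9573, (K−S)⁺=35.8027, hold=35.2680 ⇒ V=35.8027 exercise | (k=8,j=2): S=60.4978, (K−S)⁺=25.2622, hold=24.7275 ⇒ V=25.2622 exercise | (k=8,j=3): S=73.2623, (K−S)⁺=12.4977, hold=11.9630 ⇒ V=12.4977 exercise | (k=8,j=4): S=88.7200, (K−S)⁺=0.0000, hold=2.5082 ⇒ V=2.5082 continue | (k=8,j=5): S=107.4391, (K−S)⁺=0.0000, hold=0.0000 ⇒ V=0.0000 continue | (k=8,j=6): S=130.1078, (K−S)⁺=0.0000, hold=0.0000 ⇒ V=0.0000 continue | (k=8,j=7): S=157.5593, (K−S)⁺=0.0000, hold=0.0000 ⇒ V=0.0000 continue | (k=8,j=8): S=190.8029, (K−S)⁺=0.0000, hold=0.0000 ⇒ V=0.0000 continue  boundary S*=73.2623
step 7: (k=7,j=0): S=45.3971, (K−S)⁺=40.3629, hold=39.8282 ⇒ V=40.3629 exercise | (k=7,j=1): S=54.9755, (K−S)⁺=30.7845, hold=30.2498 ⇒ V=30.7845 exercise | (k=7,j=2): S=66.5749, (K−S)⁺=19.1851, hold=18.6505 ⇒ V=19.1851 exercise | (k=7,j=3): S=80.6215, (K−S)⁺=5.1385, hold=7.3687 ⇒ V=7.3687 continue | (k=7,j=4): S=97.6320, (K−S)⁺=0.0000, hold=1.2243 ⇒ V=1.2243 continue | (k=7,j=5): S=118.2314, (K−S)⁺=0.0000, hold=0.0000 ⇒ V=0.0000 continue | (k=7,j=6): S=143.1771, (K−S)⁺=0.0000, hold=0.0000 ⇒ V=0.0000 continue | (k=7,j=7): S=173.3862, (K−S)⁺=0.0000, hold=0.0000 ⇒ V=0.0000 continue  boundary S*=66.5749
step 6: (k=6,j=0): S=49.9573, (K−S)⁺=35.8027, hold=35.2680 ⇒ V=35.8027 exercise | (k=6,j=1): S=60.4978, (K−S)⁺=25.2622, hold=24.7275 ⇒ V=25.2622 exercise | (k=6,j=2): S=73.2623, (K−S)⁺=12.4977, hold=13.0907 ⇒ V=13.0907 continue | (k=6,j=3): S=88.7200, (K−S)⁺=0.0000, hold=4.2160 ⇒ V=4.2160 continue | (k=6,j=4): S=107.4391, (K−S)⁺=0.0000, hold=0.5976 ⇒ V=0.5976 continue | (k=6,j=5): S=130.1078, (K−S)⁺=0.0000, hold=0.0000 ⇒ V=0.0000 continue | (k=6,j=6): S=157.5593, (K−S)⁺=0.0000, hold=0.0000 ⇒ V=0.0000 continue  boundary S*=60.4978
step 5: (k=5,j=0): S=54.9755, (K−S)⁺=30.7845, hold=30.2498 ⇒ V=30.7845 exercise | (k=5,j=1): S=66.5749, (K−S)⁺=19.1851, hold=18.9503 ⇒ V=19.1851 exercise | (k=5,j=2): S=80.6215, (K−S)⁺=5.1385, hold=8.5217 ⇒ V=8.5217 continue | (k=5,j=3): S=97.6320, (K−S)⁺=0.0000, hold=2.3601 ⇒ V=2.3601 continue | (k=5,j=4): S=118.2314, (K−S)⁺=0.0000, hold=0.2917 ⇒ V=0.2917 continue | (k=5,j=5): S=143.1771, (K−S)⁺=0.0000, hold=0.0000 ⇒ V=0.0000 continue  boundary S*=66.5749
step 4: (k=4,j=0): S=60.4978, (K−S)⁺=25.2622, hold=24.7275 ⇒ V=25.2622 exercise | (k=4,j=1): S=73.2623, (K−S)⁺=12.4977, hold=13.6737 ⇒ V=13.6737 continue | (k=4,j=2): S=88.7200, (K−S)⁺=0.0000, hold=5.3530 ⇒ V=5.3530 continue | (k=4,j=3): S=107.4391, (K−S)⁺=0.0000, hold=1.2995 ⇒ V=1.2995 continue | (k=4,j=4): S=130.1078, (K−S)⁺=0.0000, hold=0.1424 ⇒ V=0.1424 continue  boundary S*=60.4978
step 3: (k=3,j=0): S=66.5749, (K−S)⁺=19.1851, hold=19.2451 ⇒ V=19.2451 continue | (k=3,j=1): S=80.6215, (K−S)⁺=5.1385, hold=9.3812 ⇒ V=9.3812 continue | (k=3,j=2): S=97.6320, (K−S)⁺=0.0000, hold=3.2701 ⇒ V=3.2701 continue | (k=3,j=3): S=118.2314, (K−S)⁺=0.0000, hold=0.7063 ⇒ V=0.7063 continue  boundary S*=-
step 2: (k=2,j=0): S=73.2623, (K−S)⁺=12.4977, hold=14.1376 ⇒ V=14.1376 continue | (k=2,j=1): S=88.7200, (K−S)⁺=0.0000, hold=6.2327 ⇒ V=6.2327 continue | (k=2,j=2): S=107.4391, (K−S)⁺=0.0000, hold=1.9534 ⇒ V=1.9534 continue  boundary S*=-
step 1: (k=1,j=0): S=80.6215, (K−S)⁺=5.1385, hold=10.0524 ⇒ V=10.0524 continue | (k=1,j=1): S=97.6320, (K−S)⁺=0.0000, hold=4.0301 ⇒ V=4.0301 continue  boundary S*=-
step 0: (k=0,j=0): S=88.7200, (K−S)⁺=0.0000, hold=6.9446 ⇒ V=6.9446 continue  boundary S*=-

price = 6.9446
boundary = - - - - 60.4978 66.5749 60.4978 66.5749 73.2623
tree:
6.9446
10.0524 4.0301
14.1376 6.2327 1.9534
19.2451 9.3812 3.2701 0.7063
25.2622 13.6737 5.3530 1.2995 0.1424
30.7845 19.1851 8.5217 2.3601 0.2917 0.0000
35.8027 25.2622 13.0907 4.2160 0.5976 0.0000 0.0000
40.3629 30.7845 19.1851 7.3687 1.2243 0.0000 0.0000 0.0000
44.5068 35.8027 25.2622 12.4977 2.5082 0.0000 0.0000 0.0000 0.0000
48.2724 40.3629 30.7845 19.1851 5.1385 0.0000 0.0000 0.0000 0.0000 0.0000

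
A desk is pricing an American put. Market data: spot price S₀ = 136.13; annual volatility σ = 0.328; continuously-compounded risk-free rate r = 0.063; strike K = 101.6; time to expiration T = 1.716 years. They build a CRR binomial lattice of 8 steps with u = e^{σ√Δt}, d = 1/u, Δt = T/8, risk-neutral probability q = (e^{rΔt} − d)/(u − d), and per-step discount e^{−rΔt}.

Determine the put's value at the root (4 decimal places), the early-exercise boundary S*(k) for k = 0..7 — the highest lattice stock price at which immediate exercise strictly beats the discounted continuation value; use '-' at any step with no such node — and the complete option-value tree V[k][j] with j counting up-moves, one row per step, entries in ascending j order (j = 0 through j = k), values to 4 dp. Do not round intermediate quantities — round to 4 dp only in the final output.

Δt=0.21450  u=1.16406  d=0.85907  q=0.50670  discount=0.98658
step 8 (expiry): payoffs max(K−S,0) = 61.2203 46.8845 27.4590 1.1370 0.0000 0.0000 0.0000 0.0000 0.0000
step 7: (k=7,j=0): S=47.0042, (K−S)⁺=54.5958, hold=53.2320 ⇒ V=54.5958 exercise | (k=7,j=1): S=63.6920, (K−S)⁺=37.9080, hold=36.5443 ⇒ V=37.9080 exercise | (k=7,j=2): S=86.3043, (K−S)⁺=15.2957, hold=13.9320 ⇒ V=15.2957 exercise | (k=7,j=3): S=116.9446, (K−S)⁺=0.0000, hold=0.5533 ⇒ V=0.5533 continue | (k=7,j=4): S=158.4629, (K−S)⁺=0.0000, hold=0.0000 ⇒ V=0.0000 continue | (k=7,j=5): S=214.7214, (K−S)⁺=0.0000, hold=0.0000 ⇒ V=0.0000 continue | (k=7,j=6): S=290.9532, (K−S)⁺=0.0000, hold=0.0000 ⇒ V=0.0000 continue | (k=7,j=7): S=394.2492, (K−S)⁺=0.0000, hold=0.0000 ⇒ V=0.0000 continue  boundary S*=86.3043
step 6: (k=6,j=0): S=54.7155, (K−S)⁺=46.8845, hold=45.5207 ⇒ V=46.8845 exercise | (k=6,j=1): S=74.1410, (K−S)⁺=27.4590, hold=26.0953 ⇒ V=27.4590 exercise | (k=6,j=2): S=100.4630, (K−S)⁺=1.1370, hold=7.7207 ⇒ V=7.7207 continue | (k=6,j=3): S=136.1300, (K−S)⁺=0.0000, hold=0.2693 ⇒ V=0.2693 continue | (k=6,j=4): S=184.4597, (K−S)⁺=0.0000, hold=0.0000 ⇒ V=0.0000 continue | (k=6,j=5): S=249.9477, (K−S)⁺=0.0000, hold=0.0000 ⇒ V=0.0000 continue | (k=6,j=6): S=338.6857, (K−S)⁺=0.0000, hold=0.0000 ⇒ V=0.0000 continue  boundary S*=74.1410
step 5: (k=5,j=0): S=63.6920, (K−S)⁺=37.9080, hold=36.5443 ⇒ V=37.9080 exercise | (k=5,j=1): S=86.3043, (K−S)⁺=15.2957, hold=17.2232 ⇒ V=17.2232 continue | (k=5,j=2): S=116.9446, (K−S)⁺=0.0000, hold=3.8921 ⇒ V=3.8921 continue | (k=5,j=3): S=158.4629, (K−S)⁺=0.0000, hold=0.1311 ⇒ V=0.1311 continue | (k=5,j=4): S=214.7214, (K−S)⁺=0.0000, hold=0.0000 ⇒ V=0.0000 continue | (k=5,j=5): S=290.9532, (K−S)⁺=0.0000, hold=0.0000 ⇒ V=0.0000 continue  boundary S*=63.6920
step 4: (k=4,j=0): S=74.1410, (K−S)⁺=27.4590, hold=27.0588 ⇒ V=27.4590 exercise | (k=4,j=1): S=100.4630, (K−S)⁺=1.1370, hold=10.3277 ⇒ V=10.3277 continue | (k=4,j=2): S=136.1300, (K−S)⁺=0.0000, hold=1.9597 ⇒ V=1.9597 continue | (k=4,j=3): S=184.4597, (K−S)⁺=0.0000, hold=0.0638 ⇒ V=0.0638 continue | (k=4,j=4): S=249.9477, (K−S)⁺=0.0000, hold=0.0000 ⇒ V=0.0000 continue  boundary S*=74.1410
step 3: (k=3,j=0): S=86.3043, (K−S)⁺=15.2957, hold=18.5265 ⇒ V=18.5265 continue | (k=3,j=1): S=116.9446, (K−S)⁺=0.0000, hold=6.0059 ⇒ V=6.0059 continue | (k=3,j=2): S=158.4629, (K−S)⁺=0.0000, hold=0.9856 ⇒ V=0.9856 continue | (k=3,j=3): S=214.7214, (K−S)⁺=0.0000, hold=0.0310 ⇒ V=0.0310 continue  boundary S*=-
step 2: (k=2,j=0): S=100.4630, (K−S)⁺=1.1370, hold=12.0187 ⇒ V=12.0187 continue | (k=2,j=1): S=136.1300, (K−S)⁺=0.0000, hold=3.4156 ⇒ V=3.4156 continue | (k=2,j=2): S=184.4597, (K−S)⁺=0.0000, hold=0.4952 ⇒ V=0.4952 continue  boundary S*=-
step 1: (k=1,j=0): S=116.9446, (K−S)⁺=0.0000, hold=7.5567 ⇒ V=7.5567 continue | (k=1,j=1): S=158.4629, (K−S)⁺=0.0000, hold=1.9099 ⇒ V=1.9099 continue  boundary S*=-
step 0: (k=0,j=0): S=136.1300, (K−S)⁺=0.0000, hold=4.6324 ⇒ V=4.6324 continue  boundary S*=-

price = 4.6324
boundary = - - - - 74.1410 63.6920 74.1410 86.3043
tree:
4.6324
7.5567 1.9099
12.0187 3.4156 0.4952
18.5265 6.0059 0.9856 0.0310
27.4590 10.3277 1.9597 0.0638 0.0000
37.9080 17.2232 3.8921 0.1311 0.0000 0.0000
46.8845 27.4590 7.7207 0.2693 0.0000 0.0000 0.0000
54.5958 37.9080 15.2957 0.5533 0.0000 0.0000 0.0000 0.0000
61.2203 46.8845 27.4590 1.1370 0.0000 0.0000 0.0000 0.0000 0.0000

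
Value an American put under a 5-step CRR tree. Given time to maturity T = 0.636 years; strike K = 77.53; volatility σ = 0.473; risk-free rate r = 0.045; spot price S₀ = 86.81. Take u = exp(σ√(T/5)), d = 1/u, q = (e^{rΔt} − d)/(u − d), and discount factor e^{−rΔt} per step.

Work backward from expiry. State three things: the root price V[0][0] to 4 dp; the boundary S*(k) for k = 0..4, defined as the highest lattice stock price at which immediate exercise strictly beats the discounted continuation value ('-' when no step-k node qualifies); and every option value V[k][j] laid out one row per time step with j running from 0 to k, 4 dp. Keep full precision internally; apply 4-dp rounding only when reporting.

Δt=0.12720  u=1.18376  d=0.84477  q=0.47486  discount=0.99429
step 5 (expiry): payoffs max(K−S,0) = 40.1834 25.1966 4.1959 0.0000 0.0000 0.0000
step 4: (k=4,j=0): S=44.2094, (K−S)⁺=33.3206, hold=32.8781 ⇒ V=33.3206 exercise | (k=4,j=1): S=61.9501, (K−S)⁺=15.5799, hold=15.1373 ⇒ V=15.5799 exercise | (k=4,j=2): S=86.8100, (K−S)⁺=0.0000, hold=2.1909 ⇒ V=2.1909 continue | (k=4,j=3): S=121.6458, (K−S)⁺=0.0000, hold=0.0000 ⇒ V=0.0000 continue | (k=4,j=4): S=170.4609, (K−S)⁺=0.0000, hold=0.0000 ⇒ V=0.0000 continue  boundary S*=61.9501
step 3: (k=3,j=0): S=52.3334, (K−S)⁺=25.1966, hold=24.7541 ⇒ V=25.1966 exercise | (k=3,j=1): S=73.3341, (K−S)⁺=4.1959, hold=9.1693 ⇒ V=9.1693 continue | (k=3,j=2): S=102.7622, (K−S)⁺=0.0000, hold=1.1439 ⇒ V=1.1439 continue | (k=3,j=3): S=143.9995, (K−S)⁺=0.0000, hold=0.0000 ⇒ V=0.0000 continue  boundary S*=52.3334
step 2: (k=2,j=0): S=61.9501, (K−S)⁺=15.5799, hold=17.4855 ⇒ V=17.4855 continue | (k=2,j=1): S=86.8100, (K−S)⁺=0.0000, hold=5.3278 ⇒ V=5.3278 continue | (k=2,j=2): S=121.6458, (K−S)⁺=0.0000, hold=0.5973 ⇒ V=0.5973 continue  boundary S*=-
step 1: (k=1,j=0): S=73.3341, (K−S)⁺=4.1959, hold=11.6455 ⇒ V=11.6455 continue | (k=1,j=1): S=102.7622, (K−S)⁺=0.0000, hold=3.0639 ⇒ V=3.0639 continue  boundary S*=-
step 0: (k=0,j=0): S=86.8100, (K−S)⁺=0.0000, hold=7.5272 ⇒ V=7.5272 continue  boundary S*=-

price = 7.5272
boundary = - - - 52.3334 61.9501
tree:
7.5272
11.6455 3.0639
17.4855 5.3278 0.5973
25.1966 9.1693 1.1439 0.0000
33.3206 15.5799 2.1909 0.0000 0.0000
40.1834 25.1966 4.1959 0.0000 0.0000 0.0000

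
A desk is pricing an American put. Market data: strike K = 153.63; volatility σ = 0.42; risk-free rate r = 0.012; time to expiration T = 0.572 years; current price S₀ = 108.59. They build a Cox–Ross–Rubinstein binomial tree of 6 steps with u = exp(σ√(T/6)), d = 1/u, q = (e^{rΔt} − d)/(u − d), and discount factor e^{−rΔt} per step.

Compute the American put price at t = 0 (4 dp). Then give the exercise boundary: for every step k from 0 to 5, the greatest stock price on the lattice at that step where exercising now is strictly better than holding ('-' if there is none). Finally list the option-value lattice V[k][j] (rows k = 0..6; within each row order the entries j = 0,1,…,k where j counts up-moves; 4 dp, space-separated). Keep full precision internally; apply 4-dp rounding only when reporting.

price = 47.4398
boundary = - - 83.7822 95.3829 108.5900 123.6258
tree:
47.4398
58.5932 35.0794
69.8478 46.1467 22.7855
80.0377 58.2471 32.7240 11.7244
88.9882 69.8478 45.0400 19.0276 3.5840
96.8502 80.0377 58.2471 30.0042 6.7960 0.0000
103.7559 88.9882 69.8478 45.0400 12.8866 0.0000 0.0000

Δt=0.09533, u=1.13846, d=0.87838, q=0.47203, disc=e^(-rΔt)=0.99886
k=6 terminal: V=max(K-S,0) → 103.7559 88.9882 69.8478 45.0400 12.8866 0.0000 0.0000
k=5: j=0 S=56.7798 intr=96.8502 cont=96.6745 V=96.8502[EX]; j=1 S=73.5923 intr=80.0377 cont=79.8620 V=80.0377[EX]; j=2 S=95.3829 intr=58.2471 cont=58.0714 V=58.2471[EX]; j=3 S=123.6258 intr=30.0042 cont=29.8286 V=30.0042[EX]; j=4 S=160.2313 intr=0.0000 cont=6.7960 V=6.7960[hold]; j=5 S=207.6756 intr=0.0000 cont=0.0000 V=0.0000[hold]  S*(5)=123.6258
k=4: j=0 S=64.6418 intr=88.9882 cont=88.8126 V=88.9882[EX]; j=1 S=83.7822 intr=69.8478 cont=69.6722 V=69.8478[EX]; j=2 S=108.5900 intr=45.0400 cont=44.8643 V=45.0400[EX]; j=3 S=140.7434 intr=12.8866 cont=19.0276 V=19.0276[hold]; j=4 S=182.4175 intr=0.0000 cont=3.5840 V=3.5840[hold]  S*(4)=108.5900
k=3: j=0 S=73.5923 intr=80.0377 cont=79.8620 V=80.0377[EX]; j=1 S=95.3829 intr=58.2471 cont=58.0714 V=58.2471[EX]; j=2 S=123.6258 intr=30.0042 cont=32.7240 V=32.7240[hold]; j=3 S=160.2313 intr=0.0000 cont=11.7244 V=11.7244[hold]  S*(3)=95.3829
k=2: j=0 S=83.7822 intr=69.8478 cont=69.6722 V=69.8478[EX]; j=1 S=108.5900 intr=45.0400 cont=46.1467 V=46.1467[hold]; j=2 S=140.7434 intr=12.8866 cont=22.7855 V=22.7855[hold]  S*(2)=83.7822
k=1: j=0 S=95.3829 intr=58.2471 cont=58.5932 V=58.5932[hold]; j=1 S=123.6258 intr=30.0042 cont=35.0794 V=35.0794[hold]  S*(1)=-
k=0: j=0 S=108.5900 intr=45.0400 cont=47.4398 V=47.4398[hold]  S*(0)=-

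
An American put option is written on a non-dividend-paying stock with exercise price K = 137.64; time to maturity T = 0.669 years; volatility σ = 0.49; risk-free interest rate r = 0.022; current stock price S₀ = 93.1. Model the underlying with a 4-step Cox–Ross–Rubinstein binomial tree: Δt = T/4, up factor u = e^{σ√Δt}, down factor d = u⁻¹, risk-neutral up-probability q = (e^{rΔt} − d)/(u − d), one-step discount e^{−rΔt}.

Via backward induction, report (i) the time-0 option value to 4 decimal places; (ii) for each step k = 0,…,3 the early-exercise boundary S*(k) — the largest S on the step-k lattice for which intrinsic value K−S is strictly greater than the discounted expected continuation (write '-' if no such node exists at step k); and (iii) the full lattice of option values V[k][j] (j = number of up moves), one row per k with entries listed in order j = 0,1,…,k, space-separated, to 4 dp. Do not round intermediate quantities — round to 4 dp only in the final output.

Δt=0.16725  u=1.22188  d=0.81841  q=0.45921  discount=0.99633
step 4 (expiry): payoffs max(K−S,0) = 95.8729 75.2820 44.5400 0.0000 0.0000
step 3: (k=3,j=0): S=51.0344, (K−S)⁺=86.6056, hold=86.1001 ⇒ V=86.6056 exercise | (k=3,j=1): S=76.1940, (K−S)⁺=61.4460, hold=60.9405 ⇒ V=61.4460 exercise | (k=3,j=2): S=113.7571, (K−S)⁺=23.8829, hold=23.9985 ⇒ V=23.9985 continue | (k=3,j=3): S=169.8386, (K−S)⁺=0.0000, hold=0.0000 ⇒ V=0.0000 continue  boundary S*=76.1940
step 2: (k=2,j=0): S=62.3580, (K−S)⁺=75.2820, hold=74.7765 ⇒ V=75.2820 exercise | (k=2,j=1): S=93.1000, (K−S)⁺=44.5400, hold=44.0874 ⇒ V=44.5400 exercise | (k=2,j=2): S=138.9977, (K−S)⁺=0.0000, hold=12.9306 ⇒ V=12.9306 continue  boundary S*=93.1000
step 1: (k=1,j=0): S=76.1940, (K−S)⁺=61.4460, hold=60.9405 ⇒ V=61.4460 exercise | (k=1,j=1): S=113.7571, (K−S)⁺=23.8829, hold=29.9145 ⇒ V=29.9145 continue  boundary S*=76.1940
step 0: (k=0,j=0): S=93.1000, (K−S)⁺=44.5400, hold=46.7941 ⇒ V=46.7941 continue  boundary S*=-

price = 46.7941
boundary = - 76.1940 93.1000 76.1940
tree:
46.7941
61.4460 29.9145
75.2820 44.5400 12.9306
86.6056 61.4460 23.9985 0.0000
95.8729 75.2820 44.5400 0.0000 0.0000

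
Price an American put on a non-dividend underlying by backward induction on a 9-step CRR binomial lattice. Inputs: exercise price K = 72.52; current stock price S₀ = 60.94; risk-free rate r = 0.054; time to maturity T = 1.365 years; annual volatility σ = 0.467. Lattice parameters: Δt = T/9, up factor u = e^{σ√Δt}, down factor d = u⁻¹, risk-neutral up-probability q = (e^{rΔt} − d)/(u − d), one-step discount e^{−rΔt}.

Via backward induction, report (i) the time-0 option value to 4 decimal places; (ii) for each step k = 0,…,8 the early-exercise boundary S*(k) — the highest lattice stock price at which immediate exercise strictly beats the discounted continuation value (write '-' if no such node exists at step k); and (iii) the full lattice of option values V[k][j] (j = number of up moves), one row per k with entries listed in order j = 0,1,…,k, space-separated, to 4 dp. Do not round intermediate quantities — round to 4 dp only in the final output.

price = 18.0591
boundary = - - - 35.3140 42.3576 35.3140 42.3576 50.8063 60.9400
tree:
18.0591
23.7296 12.1565
30.2207 17.0255 7.0304
37.2060 23.0870 10.6767 3.1560
43.0784 30.1624 15.7316 5.3214 0.8376
47.9743 37.2060 22.3161 8.7874 1.6151 0.0000
52.0560 43.0784 30.1624 14.1026 3.1143 0.0000 0.0000
55.4590 47.9743 37.2060 21.7137 6.0053 0.0000 0.0000 0.0000
58.2961 52.0560 43.0784 30.1624 11.5800 0.0000 0.0000 0.0000 0.0000
60.6614 55.4590 47.9743 37.2060 21.7137 0.0000 0.0000 0.0000 0.0000 0.0000

Δt=0.15167, u=1.19946, d=0.83371, q=0.47714, disc=e^(-rΔt)=0.99184
k=9 terminal: V=max(K-S,0) → 60.6614 55.4590 47.9743 37.2060 21.7137 0.0000 0.0000 0.0000 0.0000 0.0000
k=8: j=0 S=14.2239 intr=58.2961 cont=57.7045 V=58.2961[EX]; j=1 S=20.4640 intr=52.0560 cont=51.4645 V=52.0560[EX]; j=2 S=29.4416 intr=43.0784 cont=42.4869 V=43.0784[EX]; j=3 S=42.3576 intr=30.1624 cont=29.5708 V=30.1624[EX]; j=4 S=60.9400 intr=11.5800 cont=11.2606 V=11.5800[EX]; j=5 S=87.6744 intr=0.0000 cont=0.0000 V=0.0000[hold]; j=6 S=126.1373 intr=0.0000 cont=0.0000 V=0.0000[hold]; j=7 S=181.4739 intr=0.0000 cont=0.0000 V=0.0000[hold]; j=8 S=261.0868 intr=0.0000 cont=0.0000 V=0.0000[hold]  S*(8)=60.9400
k=7: j=0 S=17.0610 intr=55.4590 cont=54.8675 V=55.4590[EX]; j=1 S=24.5457 intr=47.9743 cont=47.3828 V=47.9743[EX]; j=2 S=35.3140 intr=37.2060 cont=36.6145 V=37.2060[EX]; j=3 S=50.8063 intr=21.7137 cont=21.1222 V=21.7137[EX]; j=4 S=73.0950 intr=0.0000 cont=6.0053 V=6.0053[hold]; j=5 S=105.1619 intr=0.0000 cont=0.0000 V=0.0000[hold]; j=6 S=151.2965 intr=0.0000 cont=0.0000 V=0.0000[hold]; j=7 S=217.6705 intr=0.0000 cont=0.0000 V=0.0000[hold]  S*(7)=50.8063
k=6: j=0 S=20.4640 intr=52.0560 cont=51.4645 V=52.0560[EX]; j=1 S=29.4416 intr=43.0784 cont=42.4869 V=43.0784[EX]; j=2 S=42.3576 intr=30.1624 cont=29.5708 V=30.1624[EX]; j=3 S=60.9400 intr=11.5800 cont=14.1026 V=14.1026[hold]; j=4 S=87.6744 intr=0.0000 cont=3.1143 V=3.1143[hold]; j=5 S=126.1373 intr=0.0000 cont=0.0000 V=0.0000[hold]; j=6 S=181.4739 intr=0.0000 cont=0.0000 V=0.0000[hold]  S*(6)=42.3576
k=5: j=0 S=24.5457 intr=47.9743 cont=47.3828 V=47.9743[EX]; j=1 S=35.3140 intr=37.2060 cont=36.6145 V=37.2060[EX]; j=2 S=50.8063 intr=21.7137 cont=22.3161 V=22.3161[hold]; j=3 S=73.0950 intr=0.0000 cont=8.7874 V=8.7874[hold]; j=4 S=105.1619 intr=0.0000 cont=1.6151 V=1.6151[hold]; j=5 S=151.2965 intr=0.0000 cont=0.0000 V=0.0000[hold]  S*(5)=35.3140
k=4: j=0 S=29.4416 intr=43.0784 cont=42.4869 V=43.0784[EX]; j=1 S=42.3576 intr=30.1624 cont=29.8559 V=30.1624[EX]; j=2 S=60.9400 intr=11.5800 cont=15.7316 V=15.7316[hold]; j=3 S=87.6744 intr=0.0000 cont=5.3214 V=5.3214[hold]; j=4 S=126.1373 intr=0.0000 cont=0.8376 V=0.8376[hold]  S*(4)=42.3576
k=3: j=0 S=35.3140 intr=37.2060 cont=36.6145 V=37.2060[EX]; j=1 S=50.8063 intr=21.7137 cont=23.0870 V=23.0870[hold]; j=2 S=73.0950 intr=0.0000 cont=10.6767 V=10.6767[hold]; j=3 S=105.1619 intr=0.0000 cont=3.1560 V=3.1560[hold]  S*(3)=35.3140
k=2: j=0 S=42.3576 intr=30.1624 cont=30.2207 V=30.2207[hold]; j=1 S=60.9400 intr=11.5800 cont=17.0255 V=17.0255[hold]; j=2 S=87.6744 intr=0.0000 cont=7.0304 V=7.0304[hold]  S*(2)=-
k=1: j=0 S=50.8063 intr=21.7137 cont=23.7296 V=23.7296[hold]; j=1 S=73.0950 intr=0.0000 cont=12.1565 V=12.1565[hold]  S*(1)=-
k=0: j=0 S=60.9400 intr=11.5800 cont=18.0591 V=18.0591[hold]  S*(0)=-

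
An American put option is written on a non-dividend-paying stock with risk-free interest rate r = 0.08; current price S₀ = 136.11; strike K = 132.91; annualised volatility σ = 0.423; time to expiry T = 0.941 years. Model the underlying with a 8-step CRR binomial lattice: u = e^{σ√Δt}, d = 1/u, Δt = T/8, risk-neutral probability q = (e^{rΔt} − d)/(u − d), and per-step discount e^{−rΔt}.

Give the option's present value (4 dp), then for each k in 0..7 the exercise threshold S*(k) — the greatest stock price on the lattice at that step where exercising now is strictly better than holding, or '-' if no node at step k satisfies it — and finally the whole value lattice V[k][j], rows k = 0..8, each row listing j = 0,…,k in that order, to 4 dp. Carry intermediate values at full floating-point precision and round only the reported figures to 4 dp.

price = 16.0339
boundary = - - - 88.0796 76.1852 88.0796 101.8310 88.0796
tree:
16.0339
23.3688 8.8940
32.9769 14.0613 3.8184
44.8304 21.5732 6.7043 0.9617
56.7248 31.8660 11.5364 1.9272 0.0000
67.0130 44.8304 19.3136 3.8620 0.0000 0.0000
75.9119 56.7248 31.0790 7.7392 0.0000 0.0000 0.0000
83.6090 67.0130 44.8304 15.5089 0.0000 0.0000 0.0000 0.0000
90.2667 75.9119 56.7248 31.0790 0.0000 0.0000 0.0000 0.0000 0.0000

Δt=0.11762, u=1.15613, d=0.86496, q=0.49627, disc=e^(-rΔt)=0.99063
k=8 terminal: V=max(K-S,0) → 90.2667 75.9119 56.7248 31.0790 0.0000 0.0000 0.0000 0.0000 0.0000
k=7: j=0 S=49.3010 intr=83.6090 cont=82.3642 V=83.6090[EX]; j=1 S=65.8970 intr=67.0130 cont=65.7682 V=67.0130[EX]; j=2 S=88.0796 intr=44.8304 cont=43.5856 V=44.8304[EX]; j=3 S=117.7294 intr=15.1806 cont=15.5089 V=15.5089[hold]; j=4 S=157.3602 intr=0.0000 cont=0.0000 V=0.0000[hold]; j=5 S=210.3317 intr=0.0000 cont=0.0000 V=0.0000[hold]; j=6 S=281.1348 intr=0.0000 cont=0.0000 V=0.0000[hold]; j=7 S=375.7721 intr=0.0000 cont=0.0000 V=0.0000[hold]  S*(7)=88.0796
k=6: j=0 S=56.9981 intr=75.9119 cont=74.6671 V=75.9119[EX]; j=1 S=76.1852 intr=56.7248 cont=55.4800 V=56.7248[EX]; j=2 S=101.8310 intr=31.0790 cont=29.9956 V=31.0790[EX]; j=3 S=136.1100 intr=0.0000 cont=7.7392 V=7.7392[hold]; j=4 S=181.9281 intr=0.0000 cont=0.0000 V=0.0000[hold]; j=5 S=243.1699 intr=0.0000 cont=0.0000 V=0.0000[hold]; j=6 S=325.0271 intr=0.0000 cont=0.0000 V=0.0000[hold]  S*(6)=101.8310
k=5: j=0 S=65.8970 intr=67.0130 cont=65.7682 V=67.0130[EX]; j=1 S=88.0796 intr=44.8304 cont=43.5856 V=44.8304[EX]; j=2 S=117.7294 intr=15.1806 cont=19.3136 V=19.3136[hold]; j=3 S=157.3602 intr=0.0000 cont=3.8620 V=3.8620[hold]; j=4 S=210.3317 intr=0.0000 cont=0.0000 V=0.0000[hold]; j=5 S=281.1348 intr=0.0000 cont=0.0000 V=0.0000[hold]  S*(5)=88.0796
k=4: j=0 S=76.1852 intr=56.7248 cont=55.4800 V=56.7248[EX]; j=1 S=101.8310 intr=31.0790 cont=31.8660 V=31.8660[hold]; j=2 S=136.1100 intr=0.0000 cont=11.5364 V=11.5364[hold]; j=3 S=181.9281 intr=0.0000 cont=1.9272 V=1.9272[hold]; j=4 S=243.1699 intr=0.0000 cont=0.0000 V=0.0000[hold]  S*(4)=76.1852
k=3: j=0 S=88.0796 intr=44.8304 cont=43.9725 V=44.8304[EX]; j=1 S=117.7294 intr=15.1806 cont=21.5732 V=21.5732[hold]; j=2 S=157.3602 intr=0.0000 cont=6.7043 V=6.7043[hold]; j=3 S=210.3317 intr=0.0000 cont=0.9617 V=0.9617[hold]  S*(3)=88.0796
k=2: j=0 S=101.8310 intr=31.0790 cont=32.9769 V=32.9769[hold]; j=1 S=136.1100 intr=0.0000 cont=14.0613 V=14.0613[hold]; j=2 S=181.9281 intr=0.0000 cont=3.8184 V=3.8184[hold]  S*(2)=-
k=1: j=0 S=117.7294 intr=15.1806 cont=23.3688 V=23.3688[hold]; j=1 S=157.3602 intr=0.0000 cont=8.8940 V=8.8940[hold]  S*(1)=-
k=0: j=0 S=136.1100 intr=0.0000 cont=16.0339 V=16.0339[hold]  S*(0)=-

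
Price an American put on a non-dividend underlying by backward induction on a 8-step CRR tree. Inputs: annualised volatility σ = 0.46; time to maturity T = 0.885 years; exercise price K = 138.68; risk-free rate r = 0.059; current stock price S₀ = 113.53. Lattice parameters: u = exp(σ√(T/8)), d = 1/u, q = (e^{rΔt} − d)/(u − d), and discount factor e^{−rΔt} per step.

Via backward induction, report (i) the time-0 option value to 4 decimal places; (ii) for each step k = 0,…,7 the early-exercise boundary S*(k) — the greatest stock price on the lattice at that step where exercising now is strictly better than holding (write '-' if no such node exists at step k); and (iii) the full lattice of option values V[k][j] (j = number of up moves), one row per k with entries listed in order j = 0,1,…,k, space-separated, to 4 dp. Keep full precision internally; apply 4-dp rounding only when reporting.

price = 33.1332
boundary = - - 83.6024 71.7419 83.6024 71.7419 83.6024 97.4237
tree:
33.1332
43.4050 22.5936
55.0776 31.5062 13.3653
66.9381 42.4659 20.2086 6.2257
77.1160 55.0776 29.5496 10.4895 1.7486
85.8500 66.9381 41.4263 17.2446 3.4053 0.0000
93.3449 77.1160 55.0776 27.3838 6.6315 0.0000 0.0000
99.7765 85.8500 66.9381 41.2563 12.9144 0.0000 0.0000 0.0000
105.2957 93.3449 77.1160 55.0776 25.1500 0.0000 0.0000 0.0000 0.0000

Δt=0.11063  u=1.16532  d=0.85813  q=0.48314  discount=0.99349
step 8 (expiry): payoffs max(K−S,0) = 105.2957 93.3449 77.1160 55.0776 25.1500 0.0000 0.0000 0.0000 0.0000
step 7: (k=7,j=0): S=38.9035, (K−S)⁺=99.7765, hold=98.8743 ⇒ V=99.7765 exercise | (k=7,j=1): S=52.8300, (K−S)⁺=85.8500, hold=84.9478 ⇒ V=85.8500 exercise | (k=7,j=2): S=71.7419, (K−S)⁺=66.9381, hold=66.0359 ⇒ V=66.9381 exercise | (k=7,j=3): S=97.4237, (K−S)⁺=41.2563, hold=40.3541 ⇒ V=41.2563 exercise | (k=7,j=4): S=132.2990, (K−S)⁺=6.3810, hold=12.9144 ⇒ V=12.9144 continue | (k=7,j=5): S=179.6588, (K−S)⁺=0.0000, hold=0.0000 ⇒ V=0.0000 continue | (k=7,j=6): S=243.9723, (K−S)⁺=0.0000, hold=0.0000 ⇒ V=0.0000 continue | (k=7,j=7): S=331.3085, (K−S)⁺=0.0000, hold=0.0000 ⇒ V=0.0000 continue  boundary S*=97.4237
step 6: (k=6,j=0): S=45.3351, (K−S)⁺=93.3449, hold=92.4427 ⇒ V=93.3449 exercise | (k=6,j=1): S=61.5640, (K−S)⁺=77.1160, hold=76.2138 ⇒ V=77.1160 exercise | (k=6,j=2): S=83.6024, (K−S)⁺=55.0776, hold=54.1754 ⇒ V=55.0776 exercise | (k=6,j=3): S=113.5300, (K−S)⁺=25.1500, hold=27.3838 ⇒ V=27.3838 continue | (k=6,j=4): S=154.1710, (K−S)⁺=0.0000, hold=6.6315 ⇒ V=6.6315 continue | (k=6,j=5): S=209.3604, (K−S)⁺=0.0000, hold=0.0000 ⇒ V=0.0000 continue | (k=6,j=6): S=284.3064, (K−S)⁺=0.0000, hold=0.0000 ⇒ V=0.0000 continue  boundary S*=83.6024
step 5: (k=5,j=0): S=52.8300, (K−S)⁺=85.8500, hold=84.9478 ⇒ V=85.8500 exercise | (k=5,j=1): S=71.7419, (K−S)⁺=66.9381, hold=66.0359 ⇒ V=66.9381 exercise | (k=5,j=2): S=97.4237, (K−S)⁺=41.2563, hold=41.4263 ⇒ V=41.4263 continue | (k=5,j=3): S=132.2990, (K−S)⁺=6.3810, hold=17.2446 ⇒ V=17.2446 continue | (k=5,j=4): S=179.6588, (K−S)⁺=0.0000, hold=3.4053 ⇒ V=3.4053 continue | (k=5,j=5): S=243.9723, (K−S)⁺=0.0000, hold=0.0000 ⇒ V=0.0000 continue  boundary S*=71.7419
step 4: (k=4,j=0): S=61.5640, (K−S)⁺=77.1160, hold=76.2138 ⇒ V=77.1160 exercise | (k=4,j=1): S=83.6024, (K−S)⁺=55.0776, hold=54.2570 ⇒ V=55.0776 exercise | (k=4,j=2): S=113.5300, (K−S)⁺=25.1500, hold=29.5496 ⇒ V=29.5496 continue | (k=4,j=3): S=154.1710, (K−S)⁺=0.0000, hold=10.4895 ⇒ V=10.4895 continue | (k=4,j=4): S=209.3604, (K−S)⁺=0.0000, hold=1.7486 ⇒ V=1.7486 continue  boundary S*=83.6024
step 3: (k=3,j=0): S=71.7419, (K−S)⁺=66.9381, hold=66.0359 ⇒ V=66.9381 exercise | (k=3,j=1): S=97.4237, (K−S)⁺=41.2563, hold=42.4659 ⇒ V=42.4659 continue | (k=3,j=2): S=132.2990, (K−S)⁺=6.3810, hold=20.2086 ⇒ V=20.2086 continue | (k=3,j=3): S=179.6588, (K−S)⁺=0.0000, hold=6.2257 ⇒ V=6.2257 continue  boundary S*=71.7419
step 2: (k=2,j=0): S=83.6024, (K−S)⁺=55.0776, hold=54.7560 ⇒ V=55.0776 exercise | (k=2,j=1): S=113.5300, (K−S)⁺=25.1500, hold=31.5062 ⇒ V=31.5062 continue | (k=2,j=2): S=154.1710, (K−S)⁺=0.0000, hold=13.3653 ⇒ V=13.3653 continue  boundary S*=83.6024
step 1: (k=1,j=0): S=97.4237, (K−S)⁺=41.2563, hold=43.4050 ⇒ V=43.4050 continue | (k=1,j=1): S=132.2990, (K−S)⁺=6.3810, hold=22.5936 ⇒ V=22.5936 continue  boundary S*=-
step 0: (k=0,j=0): S=113.5300, (K−S)⁺=25.1500, hold=33.1332 ⇒ V=33.1332 continue  boundary S*=-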